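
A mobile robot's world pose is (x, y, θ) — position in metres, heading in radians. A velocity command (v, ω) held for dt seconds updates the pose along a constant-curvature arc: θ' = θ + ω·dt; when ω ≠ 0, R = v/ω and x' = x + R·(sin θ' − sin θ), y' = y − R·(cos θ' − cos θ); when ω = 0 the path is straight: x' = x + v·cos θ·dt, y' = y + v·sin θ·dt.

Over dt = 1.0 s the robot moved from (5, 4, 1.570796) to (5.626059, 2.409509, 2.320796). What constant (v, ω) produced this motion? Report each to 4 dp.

v = -1.7500, ω = 0.7500

Δθ = 2.320796 − 1.570796 = 0.750000
ω = Δθ/dt = 0.750000/1.0 = 0.7500
R = −Δy/(cos θ' − cos θ) = -2.3333
v = R·ω = -2.3333·0.7500 = -1.7500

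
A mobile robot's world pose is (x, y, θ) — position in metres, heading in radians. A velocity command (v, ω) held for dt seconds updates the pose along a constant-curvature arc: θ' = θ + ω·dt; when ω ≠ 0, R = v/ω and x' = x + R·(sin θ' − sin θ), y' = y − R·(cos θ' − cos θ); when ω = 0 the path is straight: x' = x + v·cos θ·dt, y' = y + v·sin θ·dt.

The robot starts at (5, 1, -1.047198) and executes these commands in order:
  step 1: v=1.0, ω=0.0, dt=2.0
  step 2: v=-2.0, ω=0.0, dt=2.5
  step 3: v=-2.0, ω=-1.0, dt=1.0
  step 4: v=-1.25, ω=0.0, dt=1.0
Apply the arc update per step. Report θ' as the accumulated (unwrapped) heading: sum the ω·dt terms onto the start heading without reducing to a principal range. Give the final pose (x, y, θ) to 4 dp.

(4.0280, 6.6261, -2.0472)

step 1: θ'=-1.0472 (straight) → pose (6.0000, -0.7321, -1.0472)
step 2: θ'=-1.0472 (straight) → pose (3.5000, 3.5981, -1.0472)
step 3: θ'=-2.0472 (R=2.0000) → pose (3.4548, 5.5152, -2.0472)
step 4: θ'=-2.0472 (straight) → pose (4.0280, 6.6261, -2.0472)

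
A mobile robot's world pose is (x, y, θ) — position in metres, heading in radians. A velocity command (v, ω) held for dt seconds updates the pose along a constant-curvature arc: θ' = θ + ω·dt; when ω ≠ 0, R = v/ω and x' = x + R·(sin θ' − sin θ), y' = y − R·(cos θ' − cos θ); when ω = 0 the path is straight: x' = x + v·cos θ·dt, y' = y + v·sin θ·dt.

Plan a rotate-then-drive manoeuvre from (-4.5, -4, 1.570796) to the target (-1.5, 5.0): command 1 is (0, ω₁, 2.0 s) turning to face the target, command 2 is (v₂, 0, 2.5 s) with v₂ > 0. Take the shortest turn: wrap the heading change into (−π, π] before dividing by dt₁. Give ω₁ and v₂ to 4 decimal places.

ω₁ = -0.1609, v₂ = 3.7947

heading to target = atan2(5−-4, -1.5−-4.5) = 1.2490
Δθ = wrap(1.2490 − 1.5708) = -0.3218; ω₁ = Δθ/dt₁ = -0.1609
distance = √((-1.5−-4.5)² + (5−-4)²) = 9.4868; v₂ = distance/dt₂ = 3.7947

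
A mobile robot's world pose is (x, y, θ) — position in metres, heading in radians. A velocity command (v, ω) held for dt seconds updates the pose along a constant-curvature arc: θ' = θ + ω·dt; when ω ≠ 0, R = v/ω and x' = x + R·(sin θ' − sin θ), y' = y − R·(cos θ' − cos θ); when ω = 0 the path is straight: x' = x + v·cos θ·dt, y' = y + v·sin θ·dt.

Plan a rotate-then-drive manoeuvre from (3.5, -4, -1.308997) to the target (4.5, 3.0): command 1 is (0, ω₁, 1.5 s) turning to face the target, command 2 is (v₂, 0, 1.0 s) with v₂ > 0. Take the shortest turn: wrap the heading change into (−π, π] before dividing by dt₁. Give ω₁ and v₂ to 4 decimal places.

ω₁ = 1.8253, v₂ = 7.0711

heading to target = atan2(3−-4, 4.5−3.5) = 1.4289
Δθ = wrap(1.4289 − -1.3090) = 2.7379; ω₁ = Δθ/dt₁ = 1.8253
distance = √((4.5−3.5)² + (3−-4)²) = 7.0711; v₂ = distance/dt₂ = 7.0711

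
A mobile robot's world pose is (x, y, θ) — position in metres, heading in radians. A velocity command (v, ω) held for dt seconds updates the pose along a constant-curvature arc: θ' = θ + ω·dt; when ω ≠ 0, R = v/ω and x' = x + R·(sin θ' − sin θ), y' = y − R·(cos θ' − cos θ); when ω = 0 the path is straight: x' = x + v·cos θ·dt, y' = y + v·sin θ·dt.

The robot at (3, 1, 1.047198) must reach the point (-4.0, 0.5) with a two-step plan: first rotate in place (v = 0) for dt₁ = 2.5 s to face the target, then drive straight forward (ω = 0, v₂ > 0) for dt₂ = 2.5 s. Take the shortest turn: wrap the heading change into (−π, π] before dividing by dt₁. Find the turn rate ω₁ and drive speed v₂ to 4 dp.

ω₁ = 0.8663, v₂ = 2.8071

heading to target = atan2(0.5−1, -4−3) = -3.0703
Δθ = wrap(-3.0703 − 1.0472) = 2.1657; ω₁ = Δθ/dt₁ = 0.8663
distance = √((-4−3)² + (0.5−1)²) = 7.0178; v₂ = distance/dt₂ = 2.8071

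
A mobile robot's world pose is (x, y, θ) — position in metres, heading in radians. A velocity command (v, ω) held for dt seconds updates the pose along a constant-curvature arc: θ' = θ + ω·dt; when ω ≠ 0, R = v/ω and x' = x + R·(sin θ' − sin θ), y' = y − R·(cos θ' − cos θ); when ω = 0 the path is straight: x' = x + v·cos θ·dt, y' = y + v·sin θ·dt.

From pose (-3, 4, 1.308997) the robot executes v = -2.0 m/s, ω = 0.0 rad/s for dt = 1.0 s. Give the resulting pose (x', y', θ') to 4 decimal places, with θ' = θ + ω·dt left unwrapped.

(-3.5176, 2.0681, 1.3090)

θ' = 1.3090 + 0.0·1.0 = 1.3090
ω = 0 → straight: x' = -3 + -2.0·cos(1.3090)·1.0 = -3.5176
y' = 4 + -2.0·sin(1.3090)·1.0 = 2.0681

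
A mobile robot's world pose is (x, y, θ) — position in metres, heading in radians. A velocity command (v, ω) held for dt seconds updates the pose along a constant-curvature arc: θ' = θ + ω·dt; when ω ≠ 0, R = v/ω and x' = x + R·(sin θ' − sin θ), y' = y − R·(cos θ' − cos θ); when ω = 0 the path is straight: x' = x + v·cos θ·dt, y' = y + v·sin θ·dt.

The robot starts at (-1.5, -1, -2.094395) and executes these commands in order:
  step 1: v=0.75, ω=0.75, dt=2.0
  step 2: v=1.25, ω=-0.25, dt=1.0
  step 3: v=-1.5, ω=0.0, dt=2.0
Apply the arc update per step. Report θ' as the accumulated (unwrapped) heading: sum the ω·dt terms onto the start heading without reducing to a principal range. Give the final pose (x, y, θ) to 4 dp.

step 1: θ'=-0.5944 (R=1.0000) → pose (-1.1940, -2.3285, -0.5944)
step 2: θ'=-0.8444 (R=-5.0000) → pose (-0.2562, -3.1500, -0.8444)
step 3: θ'=-0.8444 (straight) → pose (-2.2487, -0.9073, -0.8444)

(-2.2487, -0.9073, -0.8444)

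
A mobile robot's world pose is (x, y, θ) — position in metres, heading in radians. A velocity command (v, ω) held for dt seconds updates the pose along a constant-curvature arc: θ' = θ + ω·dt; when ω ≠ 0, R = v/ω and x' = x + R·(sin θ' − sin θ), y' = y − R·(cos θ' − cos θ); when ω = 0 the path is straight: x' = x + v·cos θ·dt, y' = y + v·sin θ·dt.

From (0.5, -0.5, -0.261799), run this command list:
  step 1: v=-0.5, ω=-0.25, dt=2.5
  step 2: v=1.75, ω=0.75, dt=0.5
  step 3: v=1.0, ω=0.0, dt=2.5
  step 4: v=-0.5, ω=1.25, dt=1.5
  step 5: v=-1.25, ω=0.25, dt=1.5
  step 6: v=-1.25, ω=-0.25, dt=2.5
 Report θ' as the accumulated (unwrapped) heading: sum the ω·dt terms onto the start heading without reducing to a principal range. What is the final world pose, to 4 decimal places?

(1.2436, -6.7883, 1.1132)

step 1: θ'=-0.8868 (R=2.0000) → pose (-0.5325, 0.1681, -0.8868)
step 2: θ'=-0.5118 (R=2.3333) → pose (0.1332, -0.3919, -0.5118)
step 3: θ'=-0.5118 (straight) → pose (2.3129, -1.6162, -0.5118)
step 4: θ'=1.3632 (R=-0.4000) → pose (1.7256, -1.8825, 1.3632)
step 5: θ'=1.7382 (R=-5.0000) → pose (1.6881, -3.7462, 1.7382)
step 6: θ'=1.1132 (R=5.0000) → pose (1.2436, -6.7883, 1.1132)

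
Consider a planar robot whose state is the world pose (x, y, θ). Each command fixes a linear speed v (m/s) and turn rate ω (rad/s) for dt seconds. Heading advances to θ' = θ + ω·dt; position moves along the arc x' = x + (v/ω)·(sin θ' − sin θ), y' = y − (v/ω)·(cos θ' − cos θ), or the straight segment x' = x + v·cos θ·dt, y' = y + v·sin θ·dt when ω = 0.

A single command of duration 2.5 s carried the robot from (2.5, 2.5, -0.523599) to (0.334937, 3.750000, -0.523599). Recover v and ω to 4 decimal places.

Δθ = -0.523599 − -0.523599 = 0.000000
ω = Δθ/dt = 0.000000/2.5 = 0.0000
ω = 0 → v = (Δx·cos θ + Δy·sin θ)/dt = -1.0000

v = -1.0000, ω = 0.0000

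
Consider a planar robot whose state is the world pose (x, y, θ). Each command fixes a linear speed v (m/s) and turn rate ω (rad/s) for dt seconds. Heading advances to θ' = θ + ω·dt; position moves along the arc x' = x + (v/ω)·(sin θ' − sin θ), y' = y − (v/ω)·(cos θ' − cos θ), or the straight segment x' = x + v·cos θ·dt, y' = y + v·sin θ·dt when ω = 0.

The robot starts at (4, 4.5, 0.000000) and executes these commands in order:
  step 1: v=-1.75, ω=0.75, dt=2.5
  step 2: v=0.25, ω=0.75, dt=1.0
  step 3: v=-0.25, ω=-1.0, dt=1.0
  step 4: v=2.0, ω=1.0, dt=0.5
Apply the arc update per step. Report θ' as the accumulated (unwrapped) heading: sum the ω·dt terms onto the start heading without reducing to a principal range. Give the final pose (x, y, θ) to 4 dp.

step 1: θ'=1.8750 (R=-2.3333) → pose (1.7738, 1.4678, 1.8750)
step 2: θ'=2.6250 (R=0.3333) → pose (1.6204, 1.6577, 2.6250)
step 3: θ'=1.6250 (R=0.2500) → pose (1.7466, 1.4539, 1.6250)
step 4: θ'=2.1250 (R=2.0000) → pose (1.4501, 2.3981, 2.1250)

(1.4501, 2.3981, 2.1250)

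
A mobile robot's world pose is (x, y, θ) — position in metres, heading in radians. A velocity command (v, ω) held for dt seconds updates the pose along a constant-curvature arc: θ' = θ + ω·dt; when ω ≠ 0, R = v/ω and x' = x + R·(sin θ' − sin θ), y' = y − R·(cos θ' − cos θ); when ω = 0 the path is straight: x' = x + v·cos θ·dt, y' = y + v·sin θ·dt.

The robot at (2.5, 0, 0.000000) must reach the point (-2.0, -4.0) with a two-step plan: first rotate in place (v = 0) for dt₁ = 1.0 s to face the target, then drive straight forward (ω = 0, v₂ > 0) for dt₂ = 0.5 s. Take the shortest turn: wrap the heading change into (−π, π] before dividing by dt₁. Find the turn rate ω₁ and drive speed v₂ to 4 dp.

ω₁ = -2.4150, v₂ = 12.0416

heading to target = atan2(-4−0, -2−2.5) = -2.4150
Δθ = wrap(-2.4150 − 0.0000) = -2.4150; ω₁ = Δθ/dt₁ = -2.4150
distance = √((-2−2.5)² + (-4−0)²) = 6.0208; v₂ = distance/dt₂ = 12.0416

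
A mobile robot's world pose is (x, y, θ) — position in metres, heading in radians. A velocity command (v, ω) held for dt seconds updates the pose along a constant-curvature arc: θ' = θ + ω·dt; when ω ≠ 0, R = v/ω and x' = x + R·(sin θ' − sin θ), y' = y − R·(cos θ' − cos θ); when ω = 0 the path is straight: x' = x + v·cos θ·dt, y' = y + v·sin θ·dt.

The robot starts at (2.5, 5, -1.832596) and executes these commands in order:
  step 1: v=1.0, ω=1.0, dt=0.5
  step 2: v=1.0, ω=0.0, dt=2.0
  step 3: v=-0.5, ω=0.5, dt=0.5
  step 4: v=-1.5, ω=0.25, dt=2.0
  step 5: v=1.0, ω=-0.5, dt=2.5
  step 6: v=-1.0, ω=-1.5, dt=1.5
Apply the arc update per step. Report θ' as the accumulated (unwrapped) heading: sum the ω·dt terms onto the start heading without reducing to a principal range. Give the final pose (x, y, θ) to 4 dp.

step 1: θ'=-1.3326 (R=1.0000) → pose (2.4942, 4.5052, -1.3326)
step 2: θ'=-1.3326 (straight) → pose (2.9661, 2.5617, -1.3326)
step 3: θ'=-1.0826 (R=-1.0000) → pose (2.8775, 2.7948, -1.0826)
step 4: θ'=-0.5826 (R=-6.0000) → pose (0.8796, 4.9908, -0.5826)
step 5: θ'=-1.8326 (R=-2.0000) → pose (1.7110, 2.8031, -1.8326)
step 6: θ'=-4.0826 (R=0.6667) → pose (2.8938, 3.0232, -4.0826)

(2.8938, 3.0232, -4.0826)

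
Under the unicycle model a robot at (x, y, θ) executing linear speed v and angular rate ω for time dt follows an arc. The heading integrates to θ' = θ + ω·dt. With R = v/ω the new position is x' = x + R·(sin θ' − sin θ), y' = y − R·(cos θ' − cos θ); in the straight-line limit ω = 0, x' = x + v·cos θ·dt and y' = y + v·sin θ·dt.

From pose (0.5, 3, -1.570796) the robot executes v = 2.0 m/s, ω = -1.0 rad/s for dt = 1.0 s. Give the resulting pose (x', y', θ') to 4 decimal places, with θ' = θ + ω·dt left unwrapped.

(-0.4194, 1.3171, -2.5708)

θ' = -1.5708 + -1.0·1.0 = -2.5708
R = v/ω = 2.0/-1.0 = -2.0000
x' = 0.5 + -2.0000·(sin -2.5708 − sin -1.5708) = -0.4194
y' = 3 − -2.0000·(cos -2.5708 − cos -1.5708) = 1.3171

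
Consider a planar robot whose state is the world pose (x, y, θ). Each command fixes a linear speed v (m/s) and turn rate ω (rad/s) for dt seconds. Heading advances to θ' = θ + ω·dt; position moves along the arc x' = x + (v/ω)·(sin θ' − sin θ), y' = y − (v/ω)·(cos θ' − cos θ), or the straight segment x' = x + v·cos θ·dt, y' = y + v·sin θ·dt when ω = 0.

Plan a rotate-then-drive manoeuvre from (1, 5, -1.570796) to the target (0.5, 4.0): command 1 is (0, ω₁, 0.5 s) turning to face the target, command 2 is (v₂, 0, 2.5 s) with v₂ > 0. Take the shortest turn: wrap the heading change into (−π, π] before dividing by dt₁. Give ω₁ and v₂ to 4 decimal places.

ω₁ = -0.9273, v₂ = 0.4472

heading to target = atan2(4−5, 0.5−1) = -2.0344
Δθ = wrap(-2.0344 − -1.5708) = -0.4636; ω₁ = Δθ/dt₁ = -0.9273
distance = √((0.5−1)² + (4−5)²) = 1.1180; v₂ = distance/dt₂ = 0.4472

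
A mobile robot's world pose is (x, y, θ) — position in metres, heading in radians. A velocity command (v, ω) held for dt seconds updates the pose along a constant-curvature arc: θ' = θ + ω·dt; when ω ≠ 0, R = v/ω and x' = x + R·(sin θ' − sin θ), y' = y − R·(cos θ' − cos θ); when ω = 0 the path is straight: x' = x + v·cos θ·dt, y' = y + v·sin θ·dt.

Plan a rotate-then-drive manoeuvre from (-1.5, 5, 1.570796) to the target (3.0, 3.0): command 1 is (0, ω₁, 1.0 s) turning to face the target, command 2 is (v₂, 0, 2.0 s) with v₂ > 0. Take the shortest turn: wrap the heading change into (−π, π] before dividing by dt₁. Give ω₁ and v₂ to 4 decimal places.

heading to target = atan2(3−5, 3−-1.5) = -0.4182
Δθ = wrap(-0.4182 − 1.5708) = -1.9890; ω₁ = Δθ/dt₁ = -1.9890
distance = √((3−-1.5)² + (3−5)²) = 4.9244; v₂ = distance/dt₂ = 2.4622

ω₁ = -1.9890, v₂ = 2.4622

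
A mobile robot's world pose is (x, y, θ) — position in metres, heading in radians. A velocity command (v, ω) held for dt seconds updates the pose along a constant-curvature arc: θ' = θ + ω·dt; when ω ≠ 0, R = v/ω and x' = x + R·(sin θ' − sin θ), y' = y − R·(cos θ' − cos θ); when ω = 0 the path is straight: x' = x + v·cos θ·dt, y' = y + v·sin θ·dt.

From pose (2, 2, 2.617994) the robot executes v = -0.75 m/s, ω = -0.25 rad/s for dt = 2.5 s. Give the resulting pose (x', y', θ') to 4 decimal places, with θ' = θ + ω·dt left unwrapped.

θ' = 2.6180 + -0.25·2.5 = 1.9930
R = v/ω = -0.75/-0.25 = 3.0000
x' = 2 + 3.0000·(sin 1.9930 − sin 2.6180) = 3.2366
y' = 2 − 3.0000·(cos 1.9930 − cos 2.6180) = 0.6312

(3.2366, 0.6312, 1.9930)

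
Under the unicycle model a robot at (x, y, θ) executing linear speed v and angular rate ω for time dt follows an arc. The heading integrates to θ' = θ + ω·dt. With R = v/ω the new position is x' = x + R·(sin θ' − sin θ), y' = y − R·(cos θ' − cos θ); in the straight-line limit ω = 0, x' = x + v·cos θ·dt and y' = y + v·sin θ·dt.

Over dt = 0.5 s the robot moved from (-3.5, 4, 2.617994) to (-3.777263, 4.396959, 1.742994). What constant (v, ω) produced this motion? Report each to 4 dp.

v = 1.0000, ω = -1.7500

Δθ = 1.742994 − 2.617994 = -0.875000
ω = Δθ/dt = -0.875000/0.5 = -1.7500
R = −Δy/(cos θ' − cos θ) = -0.5714
v = R·ω = -0.5714·-1.7500 = 1.0000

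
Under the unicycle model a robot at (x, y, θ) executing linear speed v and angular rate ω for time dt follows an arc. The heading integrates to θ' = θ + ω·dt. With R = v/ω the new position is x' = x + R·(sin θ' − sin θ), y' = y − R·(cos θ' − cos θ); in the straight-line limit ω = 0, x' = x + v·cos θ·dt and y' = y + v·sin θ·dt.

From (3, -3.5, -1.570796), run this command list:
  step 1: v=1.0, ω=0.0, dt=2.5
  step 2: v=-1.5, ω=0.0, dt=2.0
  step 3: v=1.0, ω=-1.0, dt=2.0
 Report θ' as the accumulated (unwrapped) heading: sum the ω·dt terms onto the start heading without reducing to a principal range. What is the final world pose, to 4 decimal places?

(1.5839, -3.9093, -3.5708)

step 1: θ'=-1.5708 (straight) → pose (3.0000, -6.0000, -1.5708)
step 2: θ'=-1.5708 (straight) → pose (3.0000, -3.0000, -1.5708)
step 3: θ'=-3.5708 (R=-1.0000) → pose (1.5839, -3.9093, -3.5708)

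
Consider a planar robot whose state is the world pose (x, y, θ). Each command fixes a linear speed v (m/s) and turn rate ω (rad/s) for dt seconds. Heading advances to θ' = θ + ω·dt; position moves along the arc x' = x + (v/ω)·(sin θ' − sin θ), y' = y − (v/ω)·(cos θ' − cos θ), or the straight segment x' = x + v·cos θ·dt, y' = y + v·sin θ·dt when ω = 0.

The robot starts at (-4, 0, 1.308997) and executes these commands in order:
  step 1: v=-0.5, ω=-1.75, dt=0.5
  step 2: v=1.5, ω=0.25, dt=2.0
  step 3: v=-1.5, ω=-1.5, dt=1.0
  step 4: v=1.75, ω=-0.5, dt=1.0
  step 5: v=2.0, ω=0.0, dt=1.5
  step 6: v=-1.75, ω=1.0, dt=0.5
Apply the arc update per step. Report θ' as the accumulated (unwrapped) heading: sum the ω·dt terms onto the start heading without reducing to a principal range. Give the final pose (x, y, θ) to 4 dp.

step 1: θ'=0.4340 (R=0.2857) → pose (-4.1558, -0.1853, 0.4340)
step 2: θ'=0.9340 (R=6.0000) → pose (-1.8548, 1.6907, 0.9340)
step 3: θ'=-0.5660 (R=1.0000) → pose (-3.1951, 1.4413, -0.5660)
step 4: θ'=-1.0660 (R=-3.5000) → pose (-2.0085, 0.1798, -1.0660)
step 5: θ'=-1.0660 (straight) → pose (-0.5577, -2.4460, -1.0660)
step 6: θ'=-0.5660 (R=-1.7500) → pose (-1.1509, -1.8153, -0.5660)

(-1.1509, -1.8153, -0.5660)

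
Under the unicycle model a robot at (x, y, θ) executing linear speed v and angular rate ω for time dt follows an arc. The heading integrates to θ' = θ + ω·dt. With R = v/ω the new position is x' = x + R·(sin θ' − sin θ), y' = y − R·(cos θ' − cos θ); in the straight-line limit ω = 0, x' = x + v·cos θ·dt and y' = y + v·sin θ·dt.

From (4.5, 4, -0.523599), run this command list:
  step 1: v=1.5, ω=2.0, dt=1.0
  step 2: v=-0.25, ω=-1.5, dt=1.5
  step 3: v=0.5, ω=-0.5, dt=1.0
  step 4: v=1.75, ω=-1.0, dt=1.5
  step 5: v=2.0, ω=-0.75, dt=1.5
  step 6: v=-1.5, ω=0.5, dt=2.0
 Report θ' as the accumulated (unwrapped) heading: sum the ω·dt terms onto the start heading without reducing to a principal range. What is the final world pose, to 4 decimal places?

step 1: θ'=1.4764 (R=0.7500) → pose (5.6217, 4.5788, 1.4764)
step 2: θ'=-0.7736 (R=0.1667) → pose (5.3393, 4.4753, -0.7736)
step 3: θ'=-1.2736 (R=-1.0000) → pose (5.5967, 4.0527, -1.2736)
step 4: θ'=-2.7736 (R=-1.7500) → pose (4.5530, 1.9074, -2.7736)
step 5: θ'=-3.8986 (R=-2.6667) → pose (1.7624, 2.4572, -3.8986)
step 6: θ'=-2.8986 (R=-3.0000) → pose (4.5444, 1.7260, -2.8986)

(4.5444, 1.7260, -2.8986)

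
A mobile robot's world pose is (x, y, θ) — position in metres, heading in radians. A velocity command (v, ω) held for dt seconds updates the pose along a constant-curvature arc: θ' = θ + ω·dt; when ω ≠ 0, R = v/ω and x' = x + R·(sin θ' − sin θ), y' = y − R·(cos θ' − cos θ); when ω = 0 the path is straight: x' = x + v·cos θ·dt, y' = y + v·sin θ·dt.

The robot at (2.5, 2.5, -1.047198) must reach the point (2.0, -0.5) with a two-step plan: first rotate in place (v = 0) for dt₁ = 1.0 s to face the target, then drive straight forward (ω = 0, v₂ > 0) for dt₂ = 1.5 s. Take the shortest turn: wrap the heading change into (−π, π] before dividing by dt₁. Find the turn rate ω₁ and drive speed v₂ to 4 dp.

ω₁ = -0.6887, v₂ = 2.0276

heading to target = atan2(-0.5−2.5, 2−2.5) = -1.7359
Δθ = wrap(-1.7359 − -1.0472) = -0.6887; ω₁ = Δθ/dt₁ = -0.6887
distance = √((2−2.5)² + (-0.5−2.5)²) = 3.0414; v₂ = distance/dt₂ = 2.0276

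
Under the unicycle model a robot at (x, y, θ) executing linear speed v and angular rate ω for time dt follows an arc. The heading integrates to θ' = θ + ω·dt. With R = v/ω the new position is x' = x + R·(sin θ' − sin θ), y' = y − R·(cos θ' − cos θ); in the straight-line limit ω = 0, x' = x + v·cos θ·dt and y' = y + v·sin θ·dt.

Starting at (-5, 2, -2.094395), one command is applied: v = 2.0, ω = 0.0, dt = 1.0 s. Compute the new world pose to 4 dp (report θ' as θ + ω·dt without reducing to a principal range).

θ' = -2.0944 + 0.0·1.0 = -2.0944
ω = 0 → straight: x' = -5 + 2.0·cos(-2.0944)·1.0 = -6.0000
y' = 2 + 2.0·sin(-2.0944)·1.0 = 0.2679

(-6.0000, 0.2679, -2.0944)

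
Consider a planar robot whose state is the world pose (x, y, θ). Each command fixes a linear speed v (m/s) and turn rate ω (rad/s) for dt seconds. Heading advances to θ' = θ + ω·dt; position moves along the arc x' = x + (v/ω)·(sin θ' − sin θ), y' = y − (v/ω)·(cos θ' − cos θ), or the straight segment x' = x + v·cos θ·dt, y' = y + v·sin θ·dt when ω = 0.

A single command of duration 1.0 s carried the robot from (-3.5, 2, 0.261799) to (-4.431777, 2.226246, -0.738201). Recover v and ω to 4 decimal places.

Δθ = -0.738201 − 0.261799 = -1.000000
ω = Δθ/dt = -1.000000/1.0 = -1.0000
R = Δx/(sin θ' − sin θ) = 1.0000
v = R·ω = 1.0000·-1.0000 = -1.0000

v = -1.0000, ω = -1.0000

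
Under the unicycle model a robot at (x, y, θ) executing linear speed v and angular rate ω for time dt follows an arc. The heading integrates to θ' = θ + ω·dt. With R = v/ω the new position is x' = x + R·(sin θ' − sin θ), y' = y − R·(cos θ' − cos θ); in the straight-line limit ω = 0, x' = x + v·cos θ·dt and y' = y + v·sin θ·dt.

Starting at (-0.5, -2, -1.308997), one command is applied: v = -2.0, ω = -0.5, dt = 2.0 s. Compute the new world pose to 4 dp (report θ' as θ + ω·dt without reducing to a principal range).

(0.4050, 1.7271, -2.3090)

θ' = -1.3090 + -0.5·2.0 = -2.3090
R = v/ω = -2.0/-0.5 = 4.0000
x' = -0.5 + 4.0000·(sin -2.3090 − sin -1.3090) = 0.4050
y' = -2 − 4.0000·(cos -2.3090 − cos -1.3090) = 1.7271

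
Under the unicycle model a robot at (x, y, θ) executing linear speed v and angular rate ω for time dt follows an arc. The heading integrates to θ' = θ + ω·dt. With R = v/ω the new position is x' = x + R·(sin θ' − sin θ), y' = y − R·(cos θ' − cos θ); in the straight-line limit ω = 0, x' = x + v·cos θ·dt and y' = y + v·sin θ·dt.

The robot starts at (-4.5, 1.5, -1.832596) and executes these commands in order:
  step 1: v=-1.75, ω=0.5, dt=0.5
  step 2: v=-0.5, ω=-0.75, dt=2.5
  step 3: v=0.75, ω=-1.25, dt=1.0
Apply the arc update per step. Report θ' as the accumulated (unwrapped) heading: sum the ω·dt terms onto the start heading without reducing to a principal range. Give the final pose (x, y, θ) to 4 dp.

(-3.9207, 3.5578, -4.7076)

step 1: θ'=-1.5826 (R=-3.5000) → pose (-4.3810, 2.3646, -1.5826)
step 2: θ'=-3.4576 (R=0.6667) → pose (-3.5072, 2.9904, -3.4576)
step 3: θ'=-4.7076 (R=-0.6000) → pose (-3.9207, 3.5578, -4.7076)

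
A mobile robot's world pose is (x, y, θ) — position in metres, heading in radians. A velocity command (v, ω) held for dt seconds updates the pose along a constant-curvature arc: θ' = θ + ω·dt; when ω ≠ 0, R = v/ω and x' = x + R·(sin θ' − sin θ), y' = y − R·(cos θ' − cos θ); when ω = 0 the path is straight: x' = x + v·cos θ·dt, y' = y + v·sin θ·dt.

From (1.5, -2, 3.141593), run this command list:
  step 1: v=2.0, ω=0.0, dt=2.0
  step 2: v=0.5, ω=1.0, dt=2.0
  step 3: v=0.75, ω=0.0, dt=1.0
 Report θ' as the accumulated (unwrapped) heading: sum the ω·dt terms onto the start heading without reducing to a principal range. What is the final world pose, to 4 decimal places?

(-2.6425, -3.3900, 5.1416)

step 1: θ'=3.1416 (straight) → pose (-2.5000, -2.0000, 3.1416)
step 2: θ'=5.1416 (R=0.5000) → pose (-2.9546, -2.7081, 5.1416)
step 3: θ'=5.1416 (straight) → pose (-2.6425, -3.3900, 5.1416)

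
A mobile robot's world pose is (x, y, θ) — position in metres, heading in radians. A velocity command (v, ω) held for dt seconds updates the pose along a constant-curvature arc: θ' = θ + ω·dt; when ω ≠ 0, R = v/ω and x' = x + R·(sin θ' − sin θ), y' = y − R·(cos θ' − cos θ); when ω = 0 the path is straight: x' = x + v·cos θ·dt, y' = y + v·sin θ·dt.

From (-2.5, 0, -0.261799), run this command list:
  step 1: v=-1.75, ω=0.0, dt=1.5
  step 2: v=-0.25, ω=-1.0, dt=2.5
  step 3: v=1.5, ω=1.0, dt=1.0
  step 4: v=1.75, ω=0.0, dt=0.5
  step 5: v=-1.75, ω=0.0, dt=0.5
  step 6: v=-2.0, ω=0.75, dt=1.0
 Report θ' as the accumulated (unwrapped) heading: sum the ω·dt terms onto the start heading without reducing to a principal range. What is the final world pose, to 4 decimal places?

step 1: θ'=-0.2618 (straight) → pose (-5.0356, 0.6794, -0.2618)
step 2: θ'=-2.7618 (R=0.2500) → pose (-5.0635, 1.1531, -2.7618)
step 3: θ'=-1.7618 (R=1.5000) → pose (-5.9802, 0.0447, -1.7618)
step 4: θ'=-1.7618 (straight) → pose (-6.1463, -0.8144, -1.7618)
step 5: θ'=-1.7618 (straight) → pose (-5.9802, 0.0447, -1.7618)
step 6: θ'=-1.0118 (R=-2.6667) → pose (-6.3376, 1.9652, -1.0118)

(-6.3376, 1.9652, -1.0118)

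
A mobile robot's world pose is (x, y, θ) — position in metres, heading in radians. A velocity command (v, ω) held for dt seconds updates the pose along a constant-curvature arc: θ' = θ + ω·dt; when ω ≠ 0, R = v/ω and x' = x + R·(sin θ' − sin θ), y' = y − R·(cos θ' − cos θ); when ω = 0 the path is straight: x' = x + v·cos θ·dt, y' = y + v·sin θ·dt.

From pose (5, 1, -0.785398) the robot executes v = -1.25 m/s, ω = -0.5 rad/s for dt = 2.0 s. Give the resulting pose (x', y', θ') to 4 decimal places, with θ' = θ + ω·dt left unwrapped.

(4.3251, 3.3002, -1.7854)

θ' = -0.7854 + -0.5·2.0 = -1.7854
R = v/ω = -1.25/-0.5 = 2.5000
x' = 5 + 2.5000·(sin -1.7854 − sin -0.7854) = 4.3251
y' = 1 − 2.5000·(cos -1.7854 − cos -0.7854) = 3.3002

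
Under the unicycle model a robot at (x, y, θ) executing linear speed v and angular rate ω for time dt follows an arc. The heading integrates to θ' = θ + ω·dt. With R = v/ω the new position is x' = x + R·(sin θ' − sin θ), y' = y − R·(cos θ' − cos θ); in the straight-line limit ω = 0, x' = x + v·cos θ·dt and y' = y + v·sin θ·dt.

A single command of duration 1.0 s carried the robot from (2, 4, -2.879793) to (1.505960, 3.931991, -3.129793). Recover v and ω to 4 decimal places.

Δθ = -3.129793 − -2.879793 = -0.250000
ω = Δθ/dt = -0.250000/1.0 = -0.2500
R = Δx/(sin θ' − sin θ) = -2.0000
v = R·ω = -2.0000·-0.2500 = 0.5000

v = 0.5000, ω = -0.2500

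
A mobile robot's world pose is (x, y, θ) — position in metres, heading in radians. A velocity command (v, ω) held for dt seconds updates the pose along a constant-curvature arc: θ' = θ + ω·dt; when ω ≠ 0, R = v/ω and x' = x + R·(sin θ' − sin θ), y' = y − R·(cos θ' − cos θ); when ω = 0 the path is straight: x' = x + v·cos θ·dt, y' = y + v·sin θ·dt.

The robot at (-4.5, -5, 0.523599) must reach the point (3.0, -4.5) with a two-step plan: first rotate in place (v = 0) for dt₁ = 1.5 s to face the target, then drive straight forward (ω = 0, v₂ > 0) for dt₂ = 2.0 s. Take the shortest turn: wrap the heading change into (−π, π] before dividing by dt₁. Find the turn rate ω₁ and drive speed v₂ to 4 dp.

ω₁ = -0.3047, v₂ = 3.7583

heading to target = atan2(-4.5−-5, 3−-4.5) = 0.0666
Δθ = wrap(0.0666 − 0.5236) = -0.4570; ω₁ = Δθ/dt₁ = -0.3047
distance = √((3−-4.5)² + (-4.5−-5)²) = 7.5166; v₂ = distance/dt₂ = 3.7583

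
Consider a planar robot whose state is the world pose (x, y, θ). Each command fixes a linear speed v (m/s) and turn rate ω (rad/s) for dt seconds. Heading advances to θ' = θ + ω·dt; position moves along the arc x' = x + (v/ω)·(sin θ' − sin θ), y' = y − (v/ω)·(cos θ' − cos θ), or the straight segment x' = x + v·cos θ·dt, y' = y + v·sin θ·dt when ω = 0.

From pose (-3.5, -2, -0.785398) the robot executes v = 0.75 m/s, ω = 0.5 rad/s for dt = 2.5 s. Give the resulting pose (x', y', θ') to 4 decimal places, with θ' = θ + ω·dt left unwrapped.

θ' = -0.7854 + 0.5·2.5 = 0.4646
R = v/ω = 0.75/0.5 = 1.5000
x' = -3.5 + 1.5000·(sin 0.4646 − sin -0.7854) = -1.7672
y' = -2 − 1.5000·(cos 0.4646 − cos -0.7854) = -2.2803

(-1.7672, -2.2803, 0.4646)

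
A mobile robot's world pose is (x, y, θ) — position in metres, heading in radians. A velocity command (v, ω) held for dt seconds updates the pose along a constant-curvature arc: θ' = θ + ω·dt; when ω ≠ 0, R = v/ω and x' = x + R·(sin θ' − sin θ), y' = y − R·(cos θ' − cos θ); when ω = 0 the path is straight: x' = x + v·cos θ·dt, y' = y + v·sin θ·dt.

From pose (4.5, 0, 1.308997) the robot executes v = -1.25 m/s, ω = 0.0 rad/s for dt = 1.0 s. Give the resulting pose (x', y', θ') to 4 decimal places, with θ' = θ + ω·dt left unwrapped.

(4.1765, -1.2074, 1.3090)

θ' = 1.3090 + 0.0·1.0 = 1.3090
ω = 0 → straight: x' = 4.5 + -1.25·cos(1.3090)·1.0 = 4.1765
y' = 0 + -1.25·sin(1.3090)·1.0 = -1.2074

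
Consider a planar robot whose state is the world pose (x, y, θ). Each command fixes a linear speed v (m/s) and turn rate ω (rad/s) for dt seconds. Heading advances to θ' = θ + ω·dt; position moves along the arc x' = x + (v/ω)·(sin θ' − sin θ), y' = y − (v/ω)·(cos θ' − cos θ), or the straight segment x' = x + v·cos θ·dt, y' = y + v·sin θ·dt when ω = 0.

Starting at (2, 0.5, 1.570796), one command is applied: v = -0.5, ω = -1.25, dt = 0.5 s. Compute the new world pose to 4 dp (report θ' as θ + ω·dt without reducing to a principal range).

θ' = 1.5708 + -1.25·0.5 = 0.9458
R = v/ω = -0.5/-1.25 = 0.4000
x' = 2 + 0.4000·(sin 0.9458 − sin 1.5708) = 1.9244
y' = 0.5 − 0.4000·(cos 0.9458 − cos 1.5708) = 0.2660

(1.9244, 0.2660, 0.9458)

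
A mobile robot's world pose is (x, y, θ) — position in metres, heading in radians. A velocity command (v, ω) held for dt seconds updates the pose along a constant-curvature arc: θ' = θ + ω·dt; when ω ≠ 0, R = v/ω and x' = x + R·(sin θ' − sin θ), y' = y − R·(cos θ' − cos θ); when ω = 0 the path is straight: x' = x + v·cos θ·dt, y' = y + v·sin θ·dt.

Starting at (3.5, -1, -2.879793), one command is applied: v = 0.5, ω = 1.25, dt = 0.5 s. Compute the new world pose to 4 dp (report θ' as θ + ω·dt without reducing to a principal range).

(3.2935, -1.1336, -2.2548)

θ' = -2.8798 + 1.25·0.5 = -2.2548
R = v/ω = 0.5/1.25 = 0.4000
x' = 3.5 + 0.4000·(sin -2.2548 − sin -2.8798) = 3.2935
y' = -1 − 0.4000·(cos -2.2548 − cos -2.8798) = -1.1336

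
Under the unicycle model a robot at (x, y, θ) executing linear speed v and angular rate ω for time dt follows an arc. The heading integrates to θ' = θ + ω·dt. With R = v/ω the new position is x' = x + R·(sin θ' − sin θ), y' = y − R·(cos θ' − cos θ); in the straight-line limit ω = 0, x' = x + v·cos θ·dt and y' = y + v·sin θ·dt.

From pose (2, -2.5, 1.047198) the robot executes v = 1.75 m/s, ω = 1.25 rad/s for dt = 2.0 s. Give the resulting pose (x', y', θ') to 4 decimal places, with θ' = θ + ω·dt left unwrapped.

(0.2352, -0.5136, 3.5472)

θ' = 1.0472 + 1.25·2.0 = 3.5472
R = v/ω = 1.75/1.25 = 1.4000
x' = 2 + 1.4000·(sin 3.5472 − sin 1.0472) = 0.2352
y' = -2.5 − 1.4000·(cos 3.5472 − cos 1.0472) = -0.5136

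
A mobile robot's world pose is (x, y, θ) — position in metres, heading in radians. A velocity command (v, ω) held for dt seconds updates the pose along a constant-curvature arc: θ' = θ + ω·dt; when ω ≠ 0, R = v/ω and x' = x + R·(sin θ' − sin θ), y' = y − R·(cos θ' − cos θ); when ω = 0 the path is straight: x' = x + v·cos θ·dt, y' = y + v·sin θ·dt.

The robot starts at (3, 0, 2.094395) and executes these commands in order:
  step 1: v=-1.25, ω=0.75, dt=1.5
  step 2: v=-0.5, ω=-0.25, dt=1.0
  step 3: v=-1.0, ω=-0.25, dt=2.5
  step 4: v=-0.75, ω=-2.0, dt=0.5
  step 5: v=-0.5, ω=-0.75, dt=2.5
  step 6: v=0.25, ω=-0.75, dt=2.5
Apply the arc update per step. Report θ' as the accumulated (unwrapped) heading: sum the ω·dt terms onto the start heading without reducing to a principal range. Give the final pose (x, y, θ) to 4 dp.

step 1: θ'=3.2194 (R=-1.6667) → pose (4.5729, -0.8283, 3.2194)
step 2: θ'=2.9694 (R=2.0000) → pose (5.0711, -0.8518, 2.9694)
step 3: θ'=2.3444 (R=4.0000) → pose (7.2473, -1.9978, 2.3444)
step 4: θ'=1.3444 (R=0.3750) → pose (7.3444, -2.3440, 1.3444)
step 5: θ'=-0.5306 (R=0.6667) → pose (6.3574, -2.7694, -0.5306)
step 6: θ'=-2.4056 (R=-0.3333) → pose (6.4125, -3.3039, -2.4056)

(6.4125, -3.3039, -2.4056)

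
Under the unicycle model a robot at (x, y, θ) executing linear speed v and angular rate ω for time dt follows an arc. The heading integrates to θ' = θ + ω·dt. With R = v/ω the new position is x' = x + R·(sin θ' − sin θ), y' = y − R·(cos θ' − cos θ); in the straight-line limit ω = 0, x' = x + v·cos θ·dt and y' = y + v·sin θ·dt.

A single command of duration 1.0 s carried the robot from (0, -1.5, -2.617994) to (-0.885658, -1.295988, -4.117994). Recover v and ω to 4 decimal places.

v = 1.0000, ω = -1.5000

Δθ = -4.117994 − -2.617994 = -1.500000
ω = Δθ/dt = -1.500000/1.0 = -1.5000
R = Δx/(sin θ' − sin θ) = -0.6667
v = R·ω = -0.6667·-1.5000 = 1.0000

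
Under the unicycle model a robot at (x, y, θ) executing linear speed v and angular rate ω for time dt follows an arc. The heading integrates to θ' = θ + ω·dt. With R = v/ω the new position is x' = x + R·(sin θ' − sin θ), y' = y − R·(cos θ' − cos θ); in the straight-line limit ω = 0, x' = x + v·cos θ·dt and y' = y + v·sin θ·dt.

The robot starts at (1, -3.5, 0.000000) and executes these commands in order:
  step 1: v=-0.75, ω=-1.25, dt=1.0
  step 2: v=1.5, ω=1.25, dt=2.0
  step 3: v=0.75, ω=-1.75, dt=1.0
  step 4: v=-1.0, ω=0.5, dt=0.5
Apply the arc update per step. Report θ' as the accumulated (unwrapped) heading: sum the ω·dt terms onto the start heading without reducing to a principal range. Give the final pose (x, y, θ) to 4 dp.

(2.8563, -2.6656, -0.2500)

step 1: θ'=-1.2500 (R=0.6000) → pose (0.4306, -3.0892, -1.2500)
step 2: θ'=1.2500 (R=1.2000) → pose (2.7082, -3.0892, 1.2500)
step 3: θ'=-0.5000 (R=-0.4286) → pose (3.3203, -2.8482, -0.5000)
step 4: θ'=-0.2500 (R=-2.0000) → pose (2.8563, -2.6656, -0.2500)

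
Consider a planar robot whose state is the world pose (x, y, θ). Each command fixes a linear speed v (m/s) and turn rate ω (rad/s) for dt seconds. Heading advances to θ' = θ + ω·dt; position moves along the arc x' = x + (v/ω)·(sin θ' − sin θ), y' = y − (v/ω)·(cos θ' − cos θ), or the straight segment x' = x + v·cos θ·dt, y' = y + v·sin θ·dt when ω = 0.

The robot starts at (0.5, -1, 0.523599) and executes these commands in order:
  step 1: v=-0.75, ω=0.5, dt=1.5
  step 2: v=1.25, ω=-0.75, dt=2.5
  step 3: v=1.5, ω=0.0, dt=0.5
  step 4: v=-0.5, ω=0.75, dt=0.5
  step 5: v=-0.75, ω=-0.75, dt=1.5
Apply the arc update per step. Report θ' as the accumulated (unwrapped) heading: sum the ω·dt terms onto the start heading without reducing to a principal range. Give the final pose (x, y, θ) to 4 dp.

(1.9917, -0.5412, -1.3514)

step 1: θ'=1.2736 (R=-1.5000) → pose (-0.1842, -1.8598, 1.2736)
step 2: θ'=-0.6014 (R=-1.6667) → pose (2.3524, -0.9736, -0.6014)
step 3: θ'=-0.6014 (straight) → pose (2.9708, -1.3980, -0.6014)
step 4: θ'=-0.2264 (R=-0.6667) → pose (2.7432, -1.2980, -0.2264)
step 5: θ'=-1.3514 (R=1.0000) → pose (1.9917, -0.5412, -1.3514)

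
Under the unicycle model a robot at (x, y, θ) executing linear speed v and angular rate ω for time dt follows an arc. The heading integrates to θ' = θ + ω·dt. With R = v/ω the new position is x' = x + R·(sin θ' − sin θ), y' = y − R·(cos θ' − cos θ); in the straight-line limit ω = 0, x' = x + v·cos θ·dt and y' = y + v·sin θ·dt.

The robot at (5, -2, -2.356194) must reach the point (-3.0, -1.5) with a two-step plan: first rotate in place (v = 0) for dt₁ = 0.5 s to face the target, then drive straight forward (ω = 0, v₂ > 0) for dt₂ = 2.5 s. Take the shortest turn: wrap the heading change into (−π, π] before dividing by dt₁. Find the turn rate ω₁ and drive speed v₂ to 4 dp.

heading to target = atan2(-1.5−-2, -3−5) = 3.0792
Δθ = wrap(3.0792 − -2.3562) = -0.8478; ω₁ = Δθ/dt₁ = -1.6956
distance = √((-3−5)² + (-1.5−-2)²) = 8.0156; v₂ = distance/dt₂ = 3.2062

ω₁ = -1.6956, v₂ = 3.2062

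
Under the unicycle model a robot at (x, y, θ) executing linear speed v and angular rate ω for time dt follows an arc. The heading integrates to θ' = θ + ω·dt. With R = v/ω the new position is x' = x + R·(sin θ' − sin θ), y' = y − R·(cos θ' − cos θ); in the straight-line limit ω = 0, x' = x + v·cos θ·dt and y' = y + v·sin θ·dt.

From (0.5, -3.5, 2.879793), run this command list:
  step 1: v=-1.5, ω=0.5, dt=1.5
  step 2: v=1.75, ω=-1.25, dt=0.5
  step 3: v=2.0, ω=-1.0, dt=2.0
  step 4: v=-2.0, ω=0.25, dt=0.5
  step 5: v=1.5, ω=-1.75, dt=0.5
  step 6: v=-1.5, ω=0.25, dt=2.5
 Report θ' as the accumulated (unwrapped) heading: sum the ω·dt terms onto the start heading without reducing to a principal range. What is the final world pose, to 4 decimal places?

(-2.6138, -2.7425, 0.8798)

step 1: θ'=3.6298 (R=-3.0000) → pose (2.6836, -3.2518, 3.6298)
step 2: θ'=3.0048 (R=-1.4000) → pose (1.8360, -3.4022, 3.0048)
step 3: θ'=1.0048 (R=-2.0000) → pose (0.4206, -0.3484, 1.0048)
step 4: θ'=1.1298 (R=-8.0000) → pose (-0.0615, -1.2237, 1.1298)
step 5: θ'=0.2548 (R=-0.8571) → pose (0.4976, -0.7601, 0.2548)
step 6: θ'=0.8798 (R=-6.0000) → pose (-2.6138, -2.7425, 0.8798)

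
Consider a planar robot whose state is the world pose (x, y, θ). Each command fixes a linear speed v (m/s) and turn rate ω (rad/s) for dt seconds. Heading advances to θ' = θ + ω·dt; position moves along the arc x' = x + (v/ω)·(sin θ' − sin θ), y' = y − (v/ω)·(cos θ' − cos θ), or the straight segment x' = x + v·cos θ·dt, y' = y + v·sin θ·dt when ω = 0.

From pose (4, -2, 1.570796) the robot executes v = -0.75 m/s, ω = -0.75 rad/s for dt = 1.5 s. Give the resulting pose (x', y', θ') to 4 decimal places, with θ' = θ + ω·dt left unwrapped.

(3.4312, -2.9023, 0.4458)

θ' = 1.5708 + -0.75·1.5 = 0.4458
R = v/ω = -0.75/-0.75 = 1.0000
x' = 4 + 1.0000·(sin 0.4458 − sin 1.5708) = 3.4312
y' = -2 − 1.0000·(cos 0.4458 − cos 1.5708) = -2.9023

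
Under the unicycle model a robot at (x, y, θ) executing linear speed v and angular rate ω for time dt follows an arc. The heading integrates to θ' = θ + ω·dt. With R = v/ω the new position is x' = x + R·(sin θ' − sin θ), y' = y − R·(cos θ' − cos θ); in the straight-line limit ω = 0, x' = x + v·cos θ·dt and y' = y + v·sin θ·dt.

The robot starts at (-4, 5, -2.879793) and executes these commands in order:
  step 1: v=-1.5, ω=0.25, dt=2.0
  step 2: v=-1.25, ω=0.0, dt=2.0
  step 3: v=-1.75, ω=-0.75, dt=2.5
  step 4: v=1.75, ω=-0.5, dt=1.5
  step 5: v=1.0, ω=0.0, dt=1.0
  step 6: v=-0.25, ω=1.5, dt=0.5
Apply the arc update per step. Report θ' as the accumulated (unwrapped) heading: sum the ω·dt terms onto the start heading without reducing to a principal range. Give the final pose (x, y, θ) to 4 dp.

(4.1880, 10.9131, -4.2548)

step 1: θ'=-2.3798 (R=-6.0000) → pose (-1.4116, 6.4540, -2.3798)
step 2: θ'=-2.3798 (straight) → pose (0.3974, 8.1795, -2.3798)
step 3: θ'=-4.2548 (R=2.3333) → pose (4.1012, 7.5220, -4.2548)
step 4: θ'=-5.0048 (R=-3.5000) → pose (3.8897, 10.0772, -5.0048)
step 5: θ'=-5.0048 (straight) → pose (4.1779, 11.0347, -5.0048)
step 6: θ'=-4.2548 (R=-0.1667) → pose (4.1880, 10.9131, -4.2548)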